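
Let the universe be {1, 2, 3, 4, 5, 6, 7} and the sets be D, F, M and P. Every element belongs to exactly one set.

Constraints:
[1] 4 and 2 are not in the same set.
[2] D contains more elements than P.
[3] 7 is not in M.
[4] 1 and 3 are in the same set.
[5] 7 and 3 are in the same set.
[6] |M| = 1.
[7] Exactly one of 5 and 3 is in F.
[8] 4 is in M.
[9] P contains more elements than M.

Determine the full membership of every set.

D = {1, 3, 7}; F = {5}; M = {4}; P = {2, 6}

From (3): 7 ∉ M.
From (8): 4 ∈ M.
(1): 2 ∉ M.
(5): 3 matches 7: 3 ∉ M.
(6): M already has 1, so the rest are out.
Suppose 1 ∉ D: no assignment then satisfies all the clues, so 1 ∈ D.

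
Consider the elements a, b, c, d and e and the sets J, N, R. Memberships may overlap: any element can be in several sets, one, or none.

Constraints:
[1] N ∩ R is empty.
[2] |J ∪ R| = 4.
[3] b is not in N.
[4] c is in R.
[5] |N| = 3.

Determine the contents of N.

N = {a, d, e}

From (3): b ∉ N.
From (4): c ∈ R.
(1) (disjoint): c ∉ N.
(5): only 3 candidates remain for N, so all are in.
(1) (disjoint): a ∉ R.
(1) (disjoint): d ∉ R.
(1) (disjoint): e ∉ R.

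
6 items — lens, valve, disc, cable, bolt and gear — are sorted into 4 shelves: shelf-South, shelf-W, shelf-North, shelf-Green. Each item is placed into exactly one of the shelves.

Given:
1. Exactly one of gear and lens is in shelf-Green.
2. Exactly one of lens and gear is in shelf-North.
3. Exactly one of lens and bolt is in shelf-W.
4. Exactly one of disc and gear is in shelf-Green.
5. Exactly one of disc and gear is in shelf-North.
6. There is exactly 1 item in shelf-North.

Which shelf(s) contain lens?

lens: shelf-Green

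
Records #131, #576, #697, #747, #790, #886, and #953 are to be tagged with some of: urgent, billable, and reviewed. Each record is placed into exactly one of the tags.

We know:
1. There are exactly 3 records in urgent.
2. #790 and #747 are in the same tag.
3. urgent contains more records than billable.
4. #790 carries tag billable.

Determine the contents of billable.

billable = {#747, #790}

From (4): #790 ∈ billable.
(2): #747 matches #790: #747 ∉ urgent.
(2): #747 matches #790: #747 ∈ billable.
Suppose #131 ∈ billable: no assignment then satisfies all the clues, so #131 ∉ billable.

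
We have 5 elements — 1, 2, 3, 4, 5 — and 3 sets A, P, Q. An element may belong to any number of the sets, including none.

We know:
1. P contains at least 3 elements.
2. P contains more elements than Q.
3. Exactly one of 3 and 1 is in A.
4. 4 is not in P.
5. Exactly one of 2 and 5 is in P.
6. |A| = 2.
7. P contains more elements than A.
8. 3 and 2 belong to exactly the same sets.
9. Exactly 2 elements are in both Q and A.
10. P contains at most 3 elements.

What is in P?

P = {1, 2, 3}

From (4): 4 ∉ P.
Suppose 1 ∉ P: no assignment then satisfies all the clues, so 1 ∈ P.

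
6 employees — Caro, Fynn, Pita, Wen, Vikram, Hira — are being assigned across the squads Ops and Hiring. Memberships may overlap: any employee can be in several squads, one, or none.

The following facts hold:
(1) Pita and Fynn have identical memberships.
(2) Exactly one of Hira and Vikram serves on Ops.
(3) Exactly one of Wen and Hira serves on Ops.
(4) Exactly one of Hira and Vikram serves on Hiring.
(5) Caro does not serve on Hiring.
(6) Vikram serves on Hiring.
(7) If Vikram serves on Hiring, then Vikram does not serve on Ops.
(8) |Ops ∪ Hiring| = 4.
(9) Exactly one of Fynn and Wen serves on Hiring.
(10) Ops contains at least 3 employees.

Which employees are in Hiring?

Hiring = {Fynn, Pita, Vikram}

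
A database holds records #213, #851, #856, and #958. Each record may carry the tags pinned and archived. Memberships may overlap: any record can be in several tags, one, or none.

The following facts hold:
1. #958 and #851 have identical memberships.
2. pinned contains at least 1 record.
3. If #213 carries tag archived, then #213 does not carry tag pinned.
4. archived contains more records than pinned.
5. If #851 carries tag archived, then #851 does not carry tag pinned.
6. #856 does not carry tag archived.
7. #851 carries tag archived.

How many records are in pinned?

1

From (6): #856 ∉ archived.
From (7): #851 ∈ archived.
(1): #958 matches #851: #958 ∈ archived.
(5): #851 ∉ pinned.
(1): #958 matches #851: #958 ∉ pinned.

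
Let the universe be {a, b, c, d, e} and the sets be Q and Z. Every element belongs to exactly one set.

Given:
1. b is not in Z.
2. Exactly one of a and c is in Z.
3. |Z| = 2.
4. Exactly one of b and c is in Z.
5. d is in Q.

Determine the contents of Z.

From (1): b ∉ Z.
From (5): d ∈ Q.
(4) (exactly one): c ∈ Z.
Only one set left: b ∈ Q.
(2) (exactly one): a ∉ Z.
(3): only 2 candidates remain for Z, so all are in.
Only one set left: a ∈ Q.

Z = {c, e}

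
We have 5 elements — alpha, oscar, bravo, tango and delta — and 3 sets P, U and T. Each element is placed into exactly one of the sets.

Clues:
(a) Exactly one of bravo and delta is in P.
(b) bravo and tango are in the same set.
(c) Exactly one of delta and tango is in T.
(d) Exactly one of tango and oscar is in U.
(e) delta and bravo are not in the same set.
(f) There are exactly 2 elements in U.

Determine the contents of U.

U = {alpha, oscar}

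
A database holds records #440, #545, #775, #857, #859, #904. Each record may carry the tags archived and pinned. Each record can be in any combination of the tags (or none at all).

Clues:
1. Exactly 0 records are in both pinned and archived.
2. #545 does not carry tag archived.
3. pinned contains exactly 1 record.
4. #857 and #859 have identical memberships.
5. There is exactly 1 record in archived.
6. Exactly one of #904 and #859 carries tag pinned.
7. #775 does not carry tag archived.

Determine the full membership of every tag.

archived = {#440}; pinned = {#904}

From (2): #545 ∉ archived.
From (7): #775 ∉ archived.
Suppose #440 ∉ archived: no assignment then satisfies all the clues, so #440 ∈ archived.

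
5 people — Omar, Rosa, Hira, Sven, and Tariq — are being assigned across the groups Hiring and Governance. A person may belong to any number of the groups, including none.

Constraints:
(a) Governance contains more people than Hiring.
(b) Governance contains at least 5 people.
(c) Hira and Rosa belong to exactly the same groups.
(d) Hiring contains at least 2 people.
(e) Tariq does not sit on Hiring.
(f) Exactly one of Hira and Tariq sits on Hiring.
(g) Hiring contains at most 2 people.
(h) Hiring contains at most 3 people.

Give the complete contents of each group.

Hiring = {Hira, Rosa}; Governance = {Hira, Omar, Rosa, Sven, Tariq}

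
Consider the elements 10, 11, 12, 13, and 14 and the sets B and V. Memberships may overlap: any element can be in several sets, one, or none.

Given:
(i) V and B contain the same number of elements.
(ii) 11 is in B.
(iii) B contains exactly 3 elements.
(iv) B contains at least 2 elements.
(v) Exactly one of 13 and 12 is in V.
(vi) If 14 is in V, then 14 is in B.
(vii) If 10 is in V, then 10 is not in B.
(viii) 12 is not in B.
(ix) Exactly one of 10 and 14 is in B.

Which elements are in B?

From (ii): 11 ∈ B.
From (viii): 12 ∉ B.
Suppose 10 ∈ B: no assignment then satisfies all the clues, so 10 ∉ B.

B = {11, 13, 14}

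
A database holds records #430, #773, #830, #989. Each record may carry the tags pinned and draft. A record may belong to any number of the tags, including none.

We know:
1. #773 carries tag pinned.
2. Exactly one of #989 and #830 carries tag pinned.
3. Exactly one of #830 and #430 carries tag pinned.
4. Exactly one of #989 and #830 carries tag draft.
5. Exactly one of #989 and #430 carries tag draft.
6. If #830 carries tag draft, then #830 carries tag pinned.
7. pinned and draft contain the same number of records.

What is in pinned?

pinned = {#773, #830}

From (1): #773 ∈ pinned.
Suppose #430 ∈ pinned: no assignment then satisfies all the clues, so #430 ∉ pinned.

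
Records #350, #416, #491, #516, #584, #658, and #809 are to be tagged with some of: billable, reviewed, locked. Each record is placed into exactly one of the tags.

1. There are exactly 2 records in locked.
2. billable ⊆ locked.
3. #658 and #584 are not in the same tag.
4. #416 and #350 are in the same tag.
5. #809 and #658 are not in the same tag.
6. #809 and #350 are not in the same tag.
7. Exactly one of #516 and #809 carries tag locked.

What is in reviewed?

reviewed = {#350, #416, #491, #516, #658}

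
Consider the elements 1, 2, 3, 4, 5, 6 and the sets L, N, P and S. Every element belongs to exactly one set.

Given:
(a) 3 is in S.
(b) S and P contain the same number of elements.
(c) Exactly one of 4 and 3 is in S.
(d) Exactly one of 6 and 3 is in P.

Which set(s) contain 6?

From (a): 3 ∈ S.
(c) (exactly one): 4 ∉ S.
(d) (exactly one): 6 ∈ P.

6: P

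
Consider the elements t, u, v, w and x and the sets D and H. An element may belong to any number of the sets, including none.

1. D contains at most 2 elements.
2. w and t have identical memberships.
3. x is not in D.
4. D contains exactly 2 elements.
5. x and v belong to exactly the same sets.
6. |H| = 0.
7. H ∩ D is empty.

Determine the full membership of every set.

D = {t, w}; H = {}

From (3): x ∉ D.
(5): v matches x: v ∉ D.
(6): H already has 0, so the rest are out.
Suppose t ∉ D: no assignment then satisfies all the clues, so t ∈ D.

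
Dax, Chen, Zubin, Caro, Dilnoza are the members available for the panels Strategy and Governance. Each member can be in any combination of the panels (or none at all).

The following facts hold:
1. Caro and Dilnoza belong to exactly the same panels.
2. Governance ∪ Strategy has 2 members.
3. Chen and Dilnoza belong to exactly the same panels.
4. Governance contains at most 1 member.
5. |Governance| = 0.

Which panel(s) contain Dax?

Dax: Strategy

(5): Governance already has 0, so the rest are out.
Suppose Dax ∉ Strategy: no assignment then satisfies all the clues, so Dax ∈ Strategy.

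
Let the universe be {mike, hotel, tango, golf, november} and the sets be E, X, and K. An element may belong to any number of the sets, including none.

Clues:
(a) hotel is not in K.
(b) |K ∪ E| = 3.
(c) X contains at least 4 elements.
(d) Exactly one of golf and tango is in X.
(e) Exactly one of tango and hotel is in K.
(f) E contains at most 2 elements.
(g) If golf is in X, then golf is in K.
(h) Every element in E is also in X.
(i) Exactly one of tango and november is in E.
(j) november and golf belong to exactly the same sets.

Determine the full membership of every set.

E = {golf, november}; X = {golf, hotel, mike, november}; K = {golf, november, tango}

From (a): hotel ∉ K.
(e) (exactly one): tango ∈ K.
Suppose mike ∈ E: no assignment then satisfies all the clues, so mike ∉ E.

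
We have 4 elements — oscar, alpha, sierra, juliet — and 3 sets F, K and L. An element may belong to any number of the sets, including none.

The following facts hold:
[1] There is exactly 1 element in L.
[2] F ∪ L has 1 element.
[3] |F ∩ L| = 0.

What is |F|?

0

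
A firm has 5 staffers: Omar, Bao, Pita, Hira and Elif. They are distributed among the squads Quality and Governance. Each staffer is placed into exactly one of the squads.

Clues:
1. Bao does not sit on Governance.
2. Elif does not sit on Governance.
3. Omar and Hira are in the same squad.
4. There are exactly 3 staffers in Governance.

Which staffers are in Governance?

Governance = {Hira, Omar, Pita}

From (1): Bao ∉ Governance.
From (2): Elif ∉ Governance.
(4): only 3 candidates remain for Governance, so all are in.
Only one squad left: Bao ∈ Quality.
Only one squad left: Elif ∈ Quality.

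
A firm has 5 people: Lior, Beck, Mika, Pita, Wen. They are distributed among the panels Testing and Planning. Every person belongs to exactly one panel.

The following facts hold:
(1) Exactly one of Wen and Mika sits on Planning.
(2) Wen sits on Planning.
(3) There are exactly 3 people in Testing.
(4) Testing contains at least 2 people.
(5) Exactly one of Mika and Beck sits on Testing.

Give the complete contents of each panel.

From (2): Wen ∈ Planning.
(1) (exactly one): Mika ∉ Planning.
Only one panel left: Mika ∈ Testing.
(5) (exactly one): Beck ∉ Testing.
Only one panel left: Beck ∈ Planning.
(3): only 3 candidates remain for Testing, so all are in.

Testing = {Lior, Mika, Pita}; Planning = {Beck, Wen}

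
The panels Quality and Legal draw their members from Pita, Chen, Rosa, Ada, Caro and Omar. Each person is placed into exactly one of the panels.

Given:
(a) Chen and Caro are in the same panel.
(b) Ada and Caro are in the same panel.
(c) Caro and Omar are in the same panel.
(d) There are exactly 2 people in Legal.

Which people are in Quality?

Quality = {Ada, Caro, Chen, Omar}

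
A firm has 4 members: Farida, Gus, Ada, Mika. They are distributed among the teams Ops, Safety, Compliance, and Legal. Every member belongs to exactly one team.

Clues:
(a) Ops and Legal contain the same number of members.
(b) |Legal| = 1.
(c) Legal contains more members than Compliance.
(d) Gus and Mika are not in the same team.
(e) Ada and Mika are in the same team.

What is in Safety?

Safety = {Ada, Mika}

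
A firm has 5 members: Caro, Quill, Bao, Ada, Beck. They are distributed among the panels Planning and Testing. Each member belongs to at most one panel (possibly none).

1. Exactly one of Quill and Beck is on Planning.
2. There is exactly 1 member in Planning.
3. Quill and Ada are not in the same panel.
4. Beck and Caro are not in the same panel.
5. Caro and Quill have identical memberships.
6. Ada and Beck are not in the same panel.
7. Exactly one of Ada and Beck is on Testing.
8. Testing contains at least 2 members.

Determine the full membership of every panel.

Planning = {Beck}; Testing = {Ada, Bao}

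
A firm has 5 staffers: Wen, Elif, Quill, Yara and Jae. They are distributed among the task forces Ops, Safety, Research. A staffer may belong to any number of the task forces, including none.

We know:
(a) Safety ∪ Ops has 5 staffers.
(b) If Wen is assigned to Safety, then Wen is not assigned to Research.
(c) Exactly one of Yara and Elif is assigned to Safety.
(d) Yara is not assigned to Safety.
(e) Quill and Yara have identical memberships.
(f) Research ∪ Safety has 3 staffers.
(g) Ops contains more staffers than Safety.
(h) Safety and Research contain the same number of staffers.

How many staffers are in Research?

2

From (d): Yara ∉ Safety.
(c) (exactly one): Elif ∈ Safety.
(e): Quill matches Yara: Quill ∉ Safety.
Suppose Quill ∉ Ops: no assignment then satisfies all the clues, so Quill ∈ Ops.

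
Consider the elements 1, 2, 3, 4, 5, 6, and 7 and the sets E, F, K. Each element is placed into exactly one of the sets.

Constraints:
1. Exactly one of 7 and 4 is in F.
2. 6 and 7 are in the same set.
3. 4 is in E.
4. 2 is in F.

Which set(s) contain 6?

6: F

From (3): 4 ∈ E.
From (4): 2 ∈ F.
(1) (exactly one): 7 ∈ F.
(2): 6 matches 7: 6 ∉ E.
(2): 6 matches 7: 6 ∈ F.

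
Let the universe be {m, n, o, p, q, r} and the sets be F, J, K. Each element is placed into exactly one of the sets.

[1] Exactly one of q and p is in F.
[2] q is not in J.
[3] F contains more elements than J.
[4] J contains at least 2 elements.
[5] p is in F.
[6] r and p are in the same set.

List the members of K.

K = {q}

From (2): q ∉ J.
From (5): p ∈ F.
(1) (exactly one): q ∉ F.
(6): r matches p: r ∈ F.
Only one set left: q ∈ K.
Suppose m ∈ K: no assignment then satisfies all the clues, so m ∉ K.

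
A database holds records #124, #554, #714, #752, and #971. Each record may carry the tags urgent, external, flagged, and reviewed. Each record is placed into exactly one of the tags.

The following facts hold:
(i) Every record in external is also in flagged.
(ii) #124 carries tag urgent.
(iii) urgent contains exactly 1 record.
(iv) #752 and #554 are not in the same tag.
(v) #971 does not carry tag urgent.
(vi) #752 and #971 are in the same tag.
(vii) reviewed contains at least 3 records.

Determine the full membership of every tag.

urgent = {#124}; external = {}; flagged = {#554}; reviewed = {#714, #752, #971}

From (ii): #124 ∈ urgent.
From (v): #971 ∉ urgent.
(iii): urgent already has 1, so the rest are out.
Suppose #554 ∈ external: no assignment then satisfies all the clues, so #554 ∉ external.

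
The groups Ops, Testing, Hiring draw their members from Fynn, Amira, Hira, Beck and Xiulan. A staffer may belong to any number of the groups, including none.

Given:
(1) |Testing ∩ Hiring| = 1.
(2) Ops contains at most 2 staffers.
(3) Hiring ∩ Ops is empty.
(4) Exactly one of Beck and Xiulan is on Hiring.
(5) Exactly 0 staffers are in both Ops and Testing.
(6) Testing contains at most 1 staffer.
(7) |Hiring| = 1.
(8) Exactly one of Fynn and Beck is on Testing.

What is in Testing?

Testing = {Beck}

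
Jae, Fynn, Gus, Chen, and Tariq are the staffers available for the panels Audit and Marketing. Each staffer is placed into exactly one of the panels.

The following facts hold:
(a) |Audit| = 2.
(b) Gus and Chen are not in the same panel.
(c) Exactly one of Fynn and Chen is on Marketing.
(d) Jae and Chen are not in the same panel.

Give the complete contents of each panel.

Audit = {Chen, Tariq}; Marketing = {Fynn, Gus, Jae}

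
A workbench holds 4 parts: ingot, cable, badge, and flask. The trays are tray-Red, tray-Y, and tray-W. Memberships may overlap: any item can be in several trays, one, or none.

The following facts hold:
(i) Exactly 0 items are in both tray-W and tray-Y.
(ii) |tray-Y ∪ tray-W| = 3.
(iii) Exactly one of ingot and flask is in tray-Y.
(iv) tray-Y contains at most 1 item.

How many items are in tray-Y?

1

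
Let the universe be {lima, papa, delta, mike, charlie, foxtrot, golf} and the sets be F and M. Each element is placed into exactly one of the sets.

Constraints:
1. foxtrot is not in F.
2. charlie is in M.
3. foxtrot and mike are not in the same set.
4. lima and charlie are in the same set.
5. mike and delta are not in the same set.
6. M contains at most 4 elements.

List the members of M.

From (1): foxtrot ∉ F.
From (2): charlie ∈ M.
(4): lima matches charlie: lima ∉ F.
(4): lima matches charlie: lima ∈ M.
Only one set left: foxtrot ∈ M.
(3): mike ∉ M.
Only one set left: mike ∈ F.
(5): delta ∉ F.
Only one set left: delta ∈ M.
(6): M already has 4, so the rest are out.
Only one set left: papa ∈ F.
Only one set left: golf ∈ F.

M = {charlie, delta, foxtrot, lima}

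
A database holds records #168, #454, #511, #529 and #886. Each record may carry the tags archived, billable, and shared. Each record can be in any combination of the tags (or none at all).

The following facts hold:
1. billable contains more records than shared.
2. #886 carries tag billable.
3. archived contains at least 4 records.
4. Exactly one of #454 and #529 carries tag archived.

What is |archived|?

4

From (2): #886 ∈ billable.
Suppose #168 ∉ archived: no assignment then satisfies all the clues, so #168 ∈ archived.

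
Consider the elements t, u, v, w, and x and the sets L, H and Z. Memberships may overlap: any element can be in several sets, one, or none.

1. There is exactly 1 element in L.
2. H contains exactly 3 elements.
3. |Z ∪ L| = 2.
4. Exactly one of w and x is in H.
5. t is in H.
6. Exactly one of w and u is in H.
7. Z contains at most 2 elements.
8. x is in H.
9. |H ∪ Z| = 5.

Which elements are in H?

From (5): t ∈ H.
From (8): x ∈ H.
(4) (exactly one): w ∉ H.
(6) (exactly one): u ∈ H.
(2): H already has 3, so the rest are out.

H = {t, u, x}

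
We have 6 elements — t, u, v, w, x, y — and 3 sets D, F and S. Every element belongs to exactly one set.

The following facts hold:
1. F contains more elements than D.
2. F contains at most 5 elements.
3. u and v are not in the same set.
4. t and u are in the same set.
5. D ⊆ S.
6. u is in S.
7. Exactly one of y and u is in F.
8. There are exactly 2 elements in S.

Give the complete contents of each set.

D = {}; F = {v, w, x, y}; S = {t, u}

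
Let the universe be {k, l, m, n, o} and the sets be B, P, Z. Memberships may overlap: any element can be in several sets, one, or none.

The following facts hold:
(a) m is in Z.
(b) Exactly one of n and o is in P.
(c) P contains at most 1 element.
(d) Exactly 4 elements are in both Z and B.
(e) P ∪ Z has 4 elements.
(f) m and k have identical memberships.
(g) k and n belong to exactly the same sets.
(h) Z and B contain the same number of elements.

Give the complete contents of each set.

B = {k, m, n, o}; P = {o}; Z = {k, m, n, o}

From (a): m ∈ Z.
(f): k matches m: k ∈ Z.
(g): n matches k: n ∈ Z.
Suppose k ∉ B: no assignment then satisfies all the clues, so k ∈ B.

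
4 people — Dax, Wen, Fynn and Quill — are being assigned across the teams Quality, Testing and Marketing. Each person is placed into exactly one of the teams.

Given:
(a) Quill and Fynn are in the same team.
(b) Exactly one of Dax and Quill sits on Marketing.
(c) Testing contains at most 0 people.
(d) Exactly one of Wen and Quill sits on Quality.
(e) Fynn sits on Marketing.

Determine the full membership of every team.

From (e): Fynn ∈ Marketing.
(a): Quill matches Fynn: Quill ∉ Quality.
(a): Quill matches Fynn: Quill ∉ Testing.
(a): Quill matches Fynn: Quill ∈ Marketing.
(b) (exactly one): Dax ∉ Marketing.
(c): Testing already has 0, so the rest are out.
(d) (exactly one): Wen ∈ Quality.
Only one team left: Dax ∈ Quality.

Quality = {Dax, Wen}; Testing = {}; Marketing = {Fynn, Quill}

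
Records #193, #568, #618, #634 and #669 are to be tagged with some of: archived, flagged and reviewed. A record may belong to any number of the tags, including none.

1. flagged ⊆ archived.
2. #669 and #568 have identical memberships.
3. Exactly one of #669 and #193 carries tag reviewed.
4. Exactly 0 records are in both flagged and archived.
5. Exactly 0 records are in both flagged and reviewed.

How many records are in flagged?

0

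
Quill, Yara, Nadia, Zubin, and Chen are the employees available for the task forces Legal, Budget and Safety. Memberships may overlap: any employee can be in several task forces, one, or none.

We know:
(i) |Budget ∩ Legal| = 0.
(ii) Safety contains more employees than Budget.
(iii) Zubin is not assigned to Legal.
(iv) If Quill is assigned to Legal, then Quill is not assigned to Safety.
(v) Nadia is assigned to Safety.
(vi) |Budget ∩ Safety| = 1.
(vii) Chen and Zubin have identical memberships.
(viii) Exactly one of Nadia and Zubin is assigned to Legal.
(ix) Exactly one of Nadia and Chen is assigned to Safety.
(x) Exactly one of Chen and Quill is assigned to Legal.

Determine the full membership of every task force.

Legal = {Nadia, Quill}; Budget = {Yara}; Safety = {Nadia, Yara}

From (iii): Zubin ∉ Legal.
From (v): Nadia ∈ Safety.
(vii): Chen matches Zubin: Chen ∉ Legal.
(viii) (exactly one): Nadia ∈ Legal.
(ix) (exactly one): Chen ∉ Safety.
(x) (exactly one): Quill ∈ Legal.
(iv): Quill ∉ Safety.
(vii): Zubin matches Chen: Zubin ∉ Safety.
Suppose Quill ∈ Budget: no assignment then satisfies all the clues, so Quill ∉ Budget.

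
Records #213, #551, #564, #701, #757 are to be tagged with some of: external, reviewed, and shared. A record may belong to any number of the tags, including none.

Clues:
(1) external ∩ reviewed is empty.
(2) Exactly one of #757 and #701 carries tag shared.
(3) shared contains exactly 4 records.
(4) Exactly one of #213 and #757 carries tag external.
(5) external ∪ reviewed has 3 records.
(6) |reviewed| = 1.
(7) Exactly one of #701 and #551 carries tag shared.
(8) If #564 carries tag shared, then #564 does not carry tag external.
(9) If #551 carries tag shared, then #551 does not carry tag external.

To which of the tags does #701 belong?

#701: external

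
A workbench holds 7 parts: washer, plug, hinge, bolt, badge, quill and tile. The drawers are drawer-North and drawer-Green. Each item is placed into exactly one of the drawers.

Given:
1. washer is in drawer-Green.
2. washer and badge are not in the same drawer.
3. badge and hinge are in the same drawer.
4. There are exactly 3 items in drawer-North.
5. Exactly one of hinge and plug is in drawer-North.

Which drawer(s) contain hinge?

hinge: drawer-North

From (1): washer ∈ drawer-Green.
(2): badge ∉ drawer-Green.
(3): hinge matches badge: hinge ∉ drawer-Green.
Only one drawer left: hinge ∈ drawer-North.
Only one drawer left: badge ∈ drawer-North.
(5) (exactly one): plug ∉ drawer-North.
Only one drawer left: plug ∈ drawer-Green.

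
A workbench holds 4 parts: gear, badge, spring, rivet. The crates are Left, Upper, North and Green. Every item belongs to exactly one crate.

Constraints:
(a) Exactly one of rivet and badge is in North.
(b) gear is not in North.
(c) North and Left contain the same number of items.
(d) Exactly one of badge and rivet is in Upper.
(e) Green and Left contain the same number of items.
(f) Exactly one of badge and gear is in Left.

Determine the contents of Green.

From (b): gear ∉ North.
Suppose gear ∈ Green: no assignment then satisfies all the clues, so gear ∉ Green.

Green = {spring}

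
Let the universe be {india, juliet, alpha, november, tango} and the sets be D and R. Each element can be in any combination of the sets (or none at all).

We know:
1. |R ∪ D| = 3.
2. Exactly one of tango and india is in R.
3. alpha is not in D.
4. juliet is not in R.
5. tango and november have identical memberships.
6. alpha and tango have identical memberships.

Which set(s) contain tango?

tango: R

From (3): alpha ∉ D.
From (4): juliet ∉ R.
(6): tango matches alpha: tango ∉ D.
(5): november matches tango: november ∉ D.
Suppose tango ∉ R: no assignment then satisfies all the clues, so tango ∈ R.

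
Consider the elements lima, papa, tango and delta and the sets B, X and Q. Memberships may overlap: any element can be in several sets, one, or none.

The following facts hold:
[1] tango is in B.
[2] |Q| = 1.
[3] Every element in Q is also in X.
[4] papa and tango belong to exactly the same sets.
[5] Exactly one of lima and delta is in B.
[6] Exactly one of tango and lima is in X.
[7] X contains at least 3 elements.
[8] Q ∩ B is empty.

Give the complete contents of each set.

B = {lima, papa, tango}; X = {delta, papa, tango}; Q = {delta}

From (1): tango ∈ B.
(4): papa matches tango: papa ∈ B.
(8) (disjoint): papa ∉ Q.
(8) (disjoint): tango ∉ Q.
Suppose lima ∉ B: no assignment then satisfies all the clues, so lima ∈ B.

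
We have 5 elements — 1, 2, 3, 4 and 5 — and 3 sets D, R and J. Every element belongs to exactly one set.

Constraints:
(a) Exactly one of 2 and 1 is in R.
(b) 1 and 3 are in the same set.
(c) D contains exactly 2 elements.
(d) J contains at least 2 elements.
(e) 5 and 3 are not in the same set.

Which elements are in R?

R = {2}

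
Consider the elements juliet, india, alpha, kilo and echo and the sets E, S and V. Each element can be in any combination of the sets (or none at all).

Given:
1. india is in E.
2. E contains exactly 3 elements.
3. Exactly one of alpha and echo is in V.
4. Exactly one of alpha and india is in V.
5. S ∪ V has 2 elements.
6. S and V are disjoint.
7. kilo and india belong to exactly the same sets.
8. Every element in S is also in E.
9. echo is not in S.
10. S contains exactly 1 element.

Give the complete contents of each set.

E = {india, juliet, kilo}; S = {juliet}; V = {alpha}

From (1): india ∈ E.
From (9): echo ∉ S.
(7): kilo matches india: kilo ∈ E.
Suppose juliet ∉ E: no assignment then satisfies all the clues, so juliet ∈ E.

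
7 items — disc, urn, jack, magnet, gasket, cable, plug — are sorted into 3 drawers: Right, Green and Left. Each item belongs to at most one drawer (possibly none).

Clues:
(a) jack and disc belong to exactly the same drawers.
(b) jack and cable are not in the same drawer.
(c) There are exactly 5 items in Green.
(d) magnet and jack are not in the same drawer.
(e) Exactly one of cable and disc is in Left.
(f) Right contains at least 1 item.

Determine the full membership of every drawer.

Right = {magnet}; Green = {disc, gasket, jack, plug, urn}; Left = {cable}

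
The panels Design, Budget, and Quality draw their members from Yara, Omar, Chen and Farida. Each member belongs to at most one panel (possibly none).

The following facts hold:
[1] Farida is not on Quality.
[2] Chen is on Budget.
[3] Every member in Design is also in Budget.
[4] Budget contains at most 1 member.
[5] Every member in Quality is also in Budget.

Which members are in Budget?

From (1): Farida ∉ Quality.
From (2): Chen ∈ Budget.
(4): Budget already has 1, so the rest are out.
(5) contrapositive: Yara ∉ Quality.
(5) contrapositive: Omar ∉ Quality.
(3) contrapositive: Yara ∉ Design.
(3) contrapositive: Omar ∉ Design.
(3) contrapositive: Farida ∉ Design.

Budget = {Chen}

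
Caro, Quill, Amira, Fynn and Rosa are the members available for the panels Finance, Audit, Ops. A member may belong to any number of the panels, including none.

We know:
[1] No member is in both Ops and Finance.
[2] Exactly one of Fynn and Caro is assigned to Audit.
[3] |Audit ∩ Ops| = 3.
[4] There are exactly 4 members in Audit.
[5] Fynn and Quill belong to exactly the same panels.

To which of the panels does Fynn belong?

Fynn: Audit, Ops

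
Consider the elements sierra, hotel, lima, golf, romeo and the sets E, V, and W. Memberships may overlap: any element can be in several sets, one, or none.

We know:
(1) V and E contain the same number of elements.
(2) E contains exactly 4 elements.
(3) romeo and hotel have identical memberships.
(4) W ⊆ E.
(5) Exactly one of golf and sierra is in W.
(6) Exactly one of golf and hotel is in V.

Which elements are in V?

V = {hotel, lima, romeo, sierra}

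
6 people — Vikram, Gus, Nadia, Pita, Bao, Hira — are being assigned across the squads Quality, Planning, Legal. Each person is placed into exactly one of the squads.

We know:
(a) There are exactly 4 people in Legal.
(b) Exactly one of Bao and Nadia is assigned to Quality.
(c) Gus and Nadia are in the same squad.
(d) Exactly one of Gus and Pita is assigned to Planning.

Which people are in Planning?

Planning = {Pita}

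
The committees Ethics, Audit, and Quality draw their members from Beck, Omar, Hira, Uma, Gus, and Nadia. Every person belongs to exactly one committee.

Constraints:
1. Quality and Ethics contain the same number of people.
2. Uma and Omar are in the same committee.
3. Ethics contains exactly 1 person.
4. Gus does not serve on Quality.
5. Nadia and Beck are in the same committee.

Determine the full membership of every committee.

Ethics = {Gus}; Audit = {Beck, Nadia, Omar, Uma}; Quality = {Hira}

From (4): Gus ∉ Quality.
Suppose Beck ∈ Ethics: no assignment then satisfies all the clues, so Beck ∉ Ethics.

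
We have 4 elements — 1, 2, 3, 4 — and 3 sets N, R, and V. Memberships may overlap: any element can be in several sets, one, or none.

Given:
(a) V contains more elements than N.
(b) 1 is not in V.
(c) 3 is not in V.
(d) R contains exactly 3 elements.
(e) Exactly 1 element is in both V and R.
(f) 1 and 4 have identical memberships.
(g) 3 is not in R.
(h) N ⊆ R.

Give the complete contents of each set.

N = {}; R = {1, 2, 4}; V = {2}

From (b): 1 ∉ V.
From (c): 3 ∉ V.
From (g): 3 ∉ R.
(d): only 3 candidates remain for R, so all are in.
(f): 4 matches 1: 4 ∉ V.
(h) contrapositive: 3 ∉ N.
Suppose 1 ∈ N: no assignment then satisfies all the clues, so 1 ∉ N.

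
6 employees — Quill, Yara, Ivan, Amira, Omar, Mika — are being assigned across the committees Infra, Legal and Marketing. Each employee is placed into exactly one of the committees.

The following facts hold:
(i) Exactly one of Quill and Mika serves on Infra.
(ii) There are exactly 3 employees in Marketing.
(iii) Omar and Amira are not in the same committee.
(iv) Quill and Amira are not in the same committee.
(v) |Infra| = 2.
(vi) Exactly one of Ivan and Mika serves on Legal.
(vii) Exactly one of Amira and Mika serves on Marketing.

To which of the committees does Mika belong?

Mika: Legal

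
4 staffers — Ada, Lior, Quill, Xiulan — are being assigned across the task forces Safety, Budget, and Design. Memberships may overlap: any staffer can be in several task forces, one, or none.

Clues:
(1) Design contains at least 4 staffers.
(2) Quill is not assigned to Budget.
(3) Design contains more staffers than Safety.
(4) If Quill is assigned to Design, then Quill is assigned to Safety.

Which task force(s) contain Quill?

From (2): Quill ∉ Budget.
(1): only 4 candidates remain for Design, so all are in.
(4): Quill ∈ Safety.

Quill: Design, Safety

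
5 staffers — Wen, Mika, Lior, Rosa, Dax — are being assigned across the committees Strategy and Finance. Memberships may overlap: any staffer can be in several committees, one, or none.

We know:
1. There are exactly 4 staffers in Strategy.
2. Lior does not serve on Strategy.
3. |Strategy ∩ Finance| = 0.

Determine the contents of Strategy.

Strategy = {Dax, Mika, Rosa, Wen}

From (2): Lior ∉ Strategy.
(1): only 4 candidates remain for Strategy, so all are in.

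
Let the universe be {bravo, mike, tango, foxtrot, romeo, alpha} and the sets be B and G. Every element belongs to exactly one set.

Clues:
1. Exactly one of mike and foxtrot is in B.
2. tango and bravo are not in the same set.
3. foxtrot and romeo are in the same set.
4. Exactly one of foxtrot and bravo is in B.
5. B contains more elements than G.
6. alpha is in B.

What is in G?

G = {bravo, mike}

From (6): alpha ∈ B.
Suppose bravo ∉ G: no assignment then satisfies all the clues, so bravo ∈ G.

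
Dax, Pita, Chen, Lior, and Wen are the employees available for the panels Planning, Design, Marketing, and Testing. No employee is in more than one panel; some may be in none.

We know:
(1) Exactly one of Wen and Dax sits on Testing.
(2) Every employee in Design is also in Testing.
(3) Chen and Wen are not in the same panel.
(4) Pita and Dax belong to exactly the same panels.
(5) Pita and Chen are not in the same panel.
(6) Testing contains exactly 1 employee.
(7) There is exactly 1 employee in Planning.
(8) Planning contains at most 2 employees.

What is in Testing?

Testing = {Wen}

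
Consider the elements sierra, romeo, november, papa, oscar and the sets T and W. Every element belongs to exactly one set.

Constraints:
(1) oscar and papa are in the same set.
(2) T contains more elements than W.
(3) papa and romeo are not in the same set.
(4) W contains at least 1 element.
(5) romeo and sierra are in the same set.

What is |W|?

2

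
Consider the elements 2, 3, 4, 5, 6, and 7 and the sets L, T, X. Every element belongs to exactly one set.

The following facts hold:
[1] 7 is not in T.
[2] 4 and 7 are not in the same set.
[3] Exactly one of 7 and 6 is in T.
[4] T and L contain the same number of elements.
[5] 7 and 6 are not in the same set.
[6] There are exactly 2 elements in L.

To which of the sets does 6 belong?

From (1): 7 ∉ T.
(3) (exactly one): 6 ∈ T.

6: T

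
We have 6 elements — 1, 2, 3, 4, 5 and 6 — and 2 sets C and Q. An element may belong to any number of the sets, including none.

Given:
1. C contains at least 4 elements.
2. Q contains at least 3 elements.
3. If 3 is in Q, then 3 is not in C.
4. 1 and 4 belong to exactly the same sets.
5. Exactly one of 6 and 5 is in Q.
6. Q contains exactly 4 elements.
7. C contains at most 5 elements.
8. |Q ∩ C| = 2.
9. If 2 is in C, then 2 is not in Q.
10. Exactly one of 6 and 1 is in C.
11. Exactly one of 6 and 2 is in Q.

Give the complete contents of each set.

C = {1, 2, 4, 5}; Q = {1, 3, 4, 6}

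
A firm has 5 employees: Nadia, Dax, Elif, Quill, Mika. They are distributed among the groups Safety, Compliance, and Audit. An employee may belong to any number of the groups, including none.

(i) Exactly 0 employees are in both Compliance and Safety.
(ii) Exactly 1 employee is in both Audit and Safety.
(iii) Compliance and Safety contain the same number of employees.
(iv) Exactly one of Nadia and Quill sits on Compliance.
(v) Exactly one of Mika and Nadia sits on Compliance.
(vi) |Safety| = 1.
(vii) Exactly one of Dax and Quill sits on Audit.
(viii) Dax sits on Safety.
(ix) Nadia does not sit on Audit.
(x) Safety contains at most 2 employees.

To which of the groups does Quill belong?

Quill: none

From (viii): Dax ∈ Safety.
From (ix): Nadia ∉ Audit.
(vi): Safety already has 1, so the rest are out.
Suppose Quill ∈ Compliance: no assignment then satisfies all the clues, so Quill ∉ Compliance.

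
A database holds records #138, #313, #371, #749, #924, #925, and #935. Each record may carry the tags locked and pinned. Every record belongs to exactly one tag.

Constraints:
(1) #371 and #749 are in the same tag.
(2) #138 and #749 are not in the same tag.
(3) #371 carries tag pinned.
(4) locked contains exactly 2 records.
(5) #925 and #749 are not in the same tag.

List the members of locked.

From (3): #371 ∈ pinned.
(1): #749 matches #371: #749 ∉ locked.
(1): #749 matches #371: #749 ∈ pinned.
(2): #138 ∉ pinned.
(5): #925 ∉ pinned.
Only one tag left: #138 ∈ locked.
Only one tag left: #925 ∈ locked.
(4): locked already has 2, so the rest are out.
Only one tag left: #313 ∈ pinned.
Only one tag left: #924 ∈ pinned.
Only one tag left: #935 ∈ pinned.

locked = {#138, #925}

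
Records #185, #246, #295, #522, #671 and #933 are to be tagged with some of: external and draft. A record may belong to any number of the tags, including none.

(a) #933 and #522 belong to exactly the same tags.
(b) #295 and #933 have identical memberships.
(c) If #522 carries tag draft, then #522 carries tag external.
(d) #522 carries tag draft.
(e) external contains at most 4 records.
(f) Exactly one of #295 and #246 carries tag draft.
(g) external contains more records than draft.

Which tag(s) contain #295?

From (d): #522 ∈ draft.
(a): #933 matches #522: #933 ∈ draft.
(b): #295 matches #933: #295 ∈ draft.
(c): #522 ∈ external.
(f) (exactly one): #246 ∉ draft.
(a): #933 matches #522: #933 ∈ external.
(b): #295 matches #933: #295 ∈ external.

#295: draft, external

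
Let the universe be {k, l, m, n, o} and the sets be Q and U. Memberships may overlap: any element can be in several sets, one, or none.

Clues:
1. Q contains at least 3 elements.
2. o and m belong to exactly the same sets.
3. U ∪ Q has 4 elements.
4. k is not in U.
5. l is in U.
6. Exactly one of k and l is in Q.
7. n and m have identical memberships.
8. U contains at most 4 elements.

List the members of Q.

Q = {l, m, n, o}

From (4): k ∉ U.
From (5): l ∈ U.
Suppose k ∈ Q: no assignment then satisfies all the clues, so k ∉ Q.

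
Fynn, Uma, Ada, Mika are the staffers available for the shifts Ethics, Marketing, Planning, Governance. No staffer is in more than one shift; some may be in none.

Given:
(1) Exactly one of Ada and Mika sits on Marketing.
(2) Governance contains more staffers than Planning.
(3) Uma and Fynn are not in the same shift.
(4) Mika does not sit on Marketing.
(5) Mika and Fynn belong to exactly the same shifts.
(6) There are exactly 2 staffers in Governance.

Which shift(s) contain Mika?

Mika: Governance

From (4): Mika ∉ Marketing.
(1) (exactly one): Ada ∈ Marketing.
(5): Fynn matches Mika: Fynn ∉ Marketing.
Suppose Mika ∈ Ethics: no assignment then satisfies all the clues, so Mika ∉ Ethics.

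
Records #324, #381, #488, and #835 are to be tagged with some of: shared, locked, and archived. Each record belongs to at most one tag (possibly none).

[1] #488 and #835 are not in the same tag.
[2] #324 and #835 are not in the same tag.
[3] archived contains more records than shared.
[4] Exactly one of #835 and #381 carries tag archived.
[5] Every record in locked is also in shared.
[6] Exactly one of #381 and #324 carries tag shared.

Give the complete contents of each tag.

shared = {#324}; locked = {}; archived = {#381, #488}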